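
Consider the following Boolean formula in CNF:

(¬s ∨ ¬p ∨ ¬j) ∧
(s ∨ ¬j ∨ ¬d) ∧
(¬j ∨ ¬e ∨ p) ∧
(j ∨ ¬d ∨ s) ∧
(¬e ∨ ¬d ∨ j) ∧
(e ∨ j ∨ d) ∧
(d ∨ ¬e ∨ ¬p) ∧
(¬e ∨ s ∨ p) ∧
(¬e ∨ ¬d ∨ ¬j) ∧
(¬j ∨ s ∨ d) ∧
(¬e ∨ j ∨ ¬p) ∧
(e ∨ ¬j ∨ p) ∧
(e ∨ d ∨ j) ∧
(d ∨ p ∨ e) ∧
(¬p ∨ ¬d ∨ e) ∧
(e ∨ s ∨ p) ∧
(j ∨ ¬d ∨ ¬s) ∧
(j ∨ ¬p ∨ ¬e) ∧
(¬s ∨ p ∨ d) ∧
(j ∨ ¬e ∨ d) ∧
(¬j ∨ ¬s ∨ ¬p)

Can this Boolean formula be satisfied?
No

No, the formula is not satisfiable.

No assignment of truth values to the variables can make all 21 clauses true simultaneously.

The formula is UNSAT (unsatisfiable).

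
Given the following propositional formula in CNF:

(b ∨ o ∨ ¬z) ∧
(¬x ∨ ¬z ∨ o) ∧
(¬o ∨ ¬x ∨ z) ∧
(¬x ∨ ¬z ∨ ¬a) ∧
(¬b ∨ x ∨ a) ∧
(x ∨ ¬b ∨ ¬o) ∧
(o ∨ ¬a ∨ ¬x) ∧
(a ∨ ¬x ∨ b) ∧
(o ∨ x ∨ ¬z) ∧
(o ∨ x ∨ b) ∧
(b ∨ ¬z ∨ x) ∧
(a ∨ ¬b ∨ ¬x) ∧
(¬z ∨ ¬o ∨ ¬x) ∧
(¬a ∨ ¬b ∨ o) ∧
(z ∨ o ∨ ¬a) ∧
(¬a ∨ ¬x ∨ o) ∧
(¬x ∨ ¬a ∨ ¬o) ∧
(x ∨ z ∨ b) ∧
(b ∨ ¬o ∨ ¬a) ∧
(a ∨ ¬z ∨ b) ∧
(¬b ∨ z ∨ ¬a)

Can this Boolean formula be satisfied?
No

No, the formula is not satisfiable.

No assignment of truth values to the variables can make all 21 clauses true simultaneously.

The formula is UNSAT (unsatisfiable).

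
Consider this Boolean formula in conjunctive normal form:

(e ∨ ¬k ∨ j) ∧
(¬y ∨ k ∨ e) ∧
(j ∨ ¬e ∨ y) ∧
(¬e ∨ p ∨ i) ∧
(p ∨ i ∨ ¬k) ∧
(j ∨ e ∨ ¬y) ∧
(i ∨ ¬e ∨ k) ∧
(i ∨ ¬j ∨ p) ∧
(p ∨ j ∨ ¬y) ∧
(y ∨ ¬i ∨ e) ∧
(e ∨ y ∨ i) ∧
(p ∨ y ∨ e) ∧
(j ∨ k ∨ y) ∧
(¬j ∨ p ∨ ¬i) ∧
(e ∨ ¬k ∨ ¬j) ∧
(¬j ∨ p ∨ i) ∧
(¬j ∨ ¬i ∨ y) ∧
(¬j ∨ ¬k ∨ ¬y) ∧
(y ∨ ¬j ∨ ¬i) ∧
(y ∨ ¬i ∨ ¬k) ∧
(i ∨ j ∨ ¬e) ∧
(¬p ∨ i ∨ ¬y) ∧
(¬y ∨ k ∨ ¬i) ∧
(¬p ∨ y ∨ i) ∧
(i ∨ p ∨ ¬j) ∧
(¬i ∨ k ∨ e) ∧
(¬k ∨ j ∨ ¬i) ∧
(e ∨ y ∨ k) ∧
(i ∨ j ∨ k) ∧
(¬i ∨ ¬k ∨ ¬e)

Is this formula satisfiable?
No

No, the formula is not satisfiable.

No assignment of truth values to the variables can make all 30 clauses true simultaneously.

The formula is UNSAT (unsatisfiable).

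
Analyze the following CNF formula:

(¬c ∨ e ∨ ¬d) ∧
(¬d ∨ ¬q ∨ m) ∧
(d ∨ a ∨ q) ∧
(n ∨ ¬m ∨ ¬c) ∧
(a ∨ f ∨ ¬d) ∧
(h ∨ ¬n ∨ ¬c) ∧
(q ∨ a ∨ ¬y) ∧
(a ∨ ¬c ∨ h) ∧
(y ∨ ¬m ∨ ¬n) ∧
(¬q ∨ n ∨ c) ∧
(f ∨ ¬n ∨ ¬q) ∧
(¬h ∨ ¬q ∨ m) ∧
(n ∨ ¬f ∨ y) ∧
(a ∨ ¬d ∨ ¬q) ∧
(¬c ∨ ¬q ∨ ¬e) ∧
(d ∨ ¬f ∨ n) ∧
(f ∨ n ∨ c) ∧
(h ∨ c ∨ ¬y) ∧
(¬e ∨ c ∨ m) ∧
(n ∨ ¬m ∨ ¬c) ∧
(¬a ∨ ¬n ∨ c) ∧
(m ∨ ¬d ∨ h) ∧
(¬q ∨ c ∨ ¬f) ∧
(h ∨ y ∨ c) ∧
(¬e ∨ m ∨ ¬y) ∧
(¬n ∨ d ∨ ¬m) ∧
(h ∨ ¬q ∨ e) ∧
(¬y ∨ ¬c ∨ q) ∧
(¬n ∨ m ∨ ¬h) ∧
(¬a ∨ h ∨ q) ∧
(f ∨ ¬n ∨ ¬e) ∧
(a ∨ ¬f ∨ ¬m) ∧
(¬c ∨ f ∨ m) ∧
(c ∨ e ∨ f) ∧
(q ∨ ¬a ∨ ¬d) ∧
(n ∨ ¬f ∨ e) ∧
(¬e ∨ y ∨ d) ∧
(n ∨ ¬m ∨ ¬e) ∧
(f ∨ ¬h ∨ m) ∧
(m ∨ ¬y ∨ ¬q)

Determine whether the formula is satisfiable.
No

No, the formula is not satisfiable.

No assignment of truth values to the variables can make all 40 clauses true simultaneously.

The formula is UNSAT (unsatisfiable).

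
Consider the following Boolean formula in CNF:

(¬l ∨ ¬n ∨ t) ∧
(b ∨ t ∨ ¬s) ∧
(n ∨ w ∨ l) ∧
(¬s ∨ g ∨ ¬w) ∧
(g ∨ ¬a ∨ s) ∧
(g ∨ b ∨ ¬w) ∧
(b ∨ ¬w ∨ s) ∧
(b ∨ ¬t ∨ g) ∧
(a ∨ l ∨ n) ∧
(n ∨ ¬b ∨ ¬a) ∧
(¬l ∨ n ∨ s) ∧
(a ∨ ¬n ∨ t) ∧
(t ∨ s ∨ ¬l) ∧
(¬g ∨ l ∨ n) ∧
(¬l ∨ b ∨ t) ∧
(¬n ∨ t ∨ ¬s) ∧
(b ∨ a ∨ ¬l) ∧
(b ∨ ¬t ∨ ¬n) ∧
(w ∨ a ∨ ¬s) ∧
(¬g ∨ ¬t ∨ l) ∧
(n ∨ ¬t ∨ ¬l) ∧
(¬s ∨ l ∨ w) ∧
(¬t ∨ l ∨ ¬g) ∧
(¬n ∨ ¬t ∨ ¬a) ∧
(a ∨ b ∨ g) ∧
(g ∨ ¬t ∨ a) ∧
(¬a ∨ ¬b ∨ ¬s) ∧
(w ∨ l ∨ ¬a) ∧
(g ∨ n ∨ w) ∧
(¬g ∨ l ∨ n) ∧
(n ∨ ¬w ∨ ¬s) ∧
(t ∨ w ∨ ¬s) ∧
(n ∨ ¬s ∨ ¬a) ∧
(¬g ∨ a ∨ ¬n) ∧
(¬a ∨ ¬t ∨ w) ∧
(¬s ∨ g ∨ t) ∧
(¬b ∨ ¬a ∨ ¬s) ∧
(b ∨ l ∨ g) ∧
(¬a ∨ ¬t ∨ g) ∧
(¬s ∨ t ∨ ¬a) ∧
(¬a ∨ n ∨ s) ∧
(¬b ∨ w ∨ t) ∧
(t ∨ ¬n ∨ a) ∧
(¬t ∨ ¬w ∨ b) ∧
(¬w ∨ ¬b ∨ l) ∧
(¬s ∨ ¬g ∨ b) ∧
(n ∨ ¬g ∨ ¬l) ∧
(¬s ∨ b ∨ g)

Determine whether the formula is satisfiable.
No

No, the formula is not satisfiable.

No assignment of truth values to the variables can make all 48 clauses true simultaneously.

The formula is UNSAT (unsatisfiable).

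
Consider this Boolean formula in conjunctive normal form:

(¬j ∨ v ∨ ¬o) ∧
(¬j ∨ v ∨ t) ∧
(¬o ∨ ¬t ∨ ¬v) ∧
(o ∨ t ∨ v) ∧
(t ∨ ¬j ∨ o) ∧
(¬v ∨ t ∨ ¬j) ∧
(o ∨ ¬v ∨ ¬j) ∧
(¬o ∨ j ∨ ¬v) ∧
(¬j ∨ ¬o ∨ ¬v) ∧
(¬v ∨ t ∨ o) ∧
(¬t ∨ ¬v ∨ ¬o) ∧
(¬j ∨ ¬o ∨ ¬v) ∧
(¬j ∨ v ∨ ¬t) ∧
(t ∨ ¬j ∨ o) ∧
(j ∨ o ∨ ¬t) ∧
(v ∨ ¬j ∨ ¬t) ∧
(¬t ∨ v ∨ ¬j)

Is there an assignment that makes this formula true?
Yes

Yes, the formula is satisfiable.

One satisfying assignment is: j=False, v=False, t=False, o=True

Verification: With this assignment, all 17 clauses evaluate to true.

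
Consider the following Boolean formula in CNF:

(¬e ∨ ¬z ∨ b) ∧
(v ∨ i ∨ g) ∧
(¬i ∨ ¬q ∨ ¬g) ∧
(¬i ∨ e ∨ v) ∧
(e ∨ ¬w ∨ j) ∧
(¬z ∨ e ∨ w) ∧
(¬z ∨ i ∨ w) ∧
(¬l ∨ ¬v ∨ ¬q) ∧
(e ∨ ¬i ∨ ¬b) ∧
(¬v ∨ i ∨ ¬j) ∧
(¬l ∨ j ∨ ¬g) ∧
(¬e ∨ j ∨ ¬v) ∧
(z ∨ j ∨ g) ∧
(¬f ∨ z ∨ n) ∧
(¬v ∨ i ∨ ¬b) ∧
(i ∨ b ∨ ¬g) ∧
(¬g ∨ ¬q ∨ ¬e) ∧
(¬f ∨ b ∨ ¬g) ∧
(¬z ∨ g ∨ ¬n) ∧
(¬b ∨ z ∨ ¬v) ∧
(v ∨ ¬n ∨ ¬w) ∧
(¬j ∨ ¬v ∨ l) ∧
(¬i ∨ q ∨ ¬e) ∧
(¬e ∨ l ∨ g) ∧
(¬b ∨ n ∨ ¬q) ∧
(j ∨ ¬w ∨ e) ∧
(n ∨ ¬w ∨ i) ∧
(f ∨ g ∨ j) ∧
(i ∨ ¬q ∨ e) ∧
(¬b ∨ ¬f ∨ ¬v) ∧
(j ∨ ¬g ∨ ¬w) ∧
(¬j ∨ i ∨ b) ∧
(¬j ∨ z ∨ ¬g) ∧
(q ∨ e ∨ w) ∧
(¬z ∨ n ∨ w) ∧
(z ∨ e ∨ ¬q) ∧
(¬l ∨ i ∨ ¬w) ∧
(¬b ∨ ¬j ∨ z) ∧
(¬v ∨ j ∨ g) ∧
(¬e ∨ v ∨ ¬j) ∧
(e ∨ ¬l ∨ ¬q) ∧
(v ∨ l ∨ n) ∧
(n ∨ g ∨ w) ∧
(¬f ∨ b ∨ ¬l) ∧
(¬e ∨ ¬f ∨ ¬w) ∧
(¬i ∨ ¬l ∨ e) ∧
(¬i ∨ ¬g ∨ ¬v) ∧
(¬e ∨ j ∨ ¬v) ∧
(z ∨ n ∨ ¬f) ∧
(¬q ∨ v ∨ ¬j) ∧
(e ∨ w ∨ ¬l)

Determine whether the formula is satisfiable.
Yes

Yes, the formula is satisfiable.

One satisfying assignment is: b=True, q=False, v=False, g=True, w=False, l=False, j=False, n=True, i=False, e=True, f=False, z=False

Verification: With this assignment, all 51 clauses evaluate to true.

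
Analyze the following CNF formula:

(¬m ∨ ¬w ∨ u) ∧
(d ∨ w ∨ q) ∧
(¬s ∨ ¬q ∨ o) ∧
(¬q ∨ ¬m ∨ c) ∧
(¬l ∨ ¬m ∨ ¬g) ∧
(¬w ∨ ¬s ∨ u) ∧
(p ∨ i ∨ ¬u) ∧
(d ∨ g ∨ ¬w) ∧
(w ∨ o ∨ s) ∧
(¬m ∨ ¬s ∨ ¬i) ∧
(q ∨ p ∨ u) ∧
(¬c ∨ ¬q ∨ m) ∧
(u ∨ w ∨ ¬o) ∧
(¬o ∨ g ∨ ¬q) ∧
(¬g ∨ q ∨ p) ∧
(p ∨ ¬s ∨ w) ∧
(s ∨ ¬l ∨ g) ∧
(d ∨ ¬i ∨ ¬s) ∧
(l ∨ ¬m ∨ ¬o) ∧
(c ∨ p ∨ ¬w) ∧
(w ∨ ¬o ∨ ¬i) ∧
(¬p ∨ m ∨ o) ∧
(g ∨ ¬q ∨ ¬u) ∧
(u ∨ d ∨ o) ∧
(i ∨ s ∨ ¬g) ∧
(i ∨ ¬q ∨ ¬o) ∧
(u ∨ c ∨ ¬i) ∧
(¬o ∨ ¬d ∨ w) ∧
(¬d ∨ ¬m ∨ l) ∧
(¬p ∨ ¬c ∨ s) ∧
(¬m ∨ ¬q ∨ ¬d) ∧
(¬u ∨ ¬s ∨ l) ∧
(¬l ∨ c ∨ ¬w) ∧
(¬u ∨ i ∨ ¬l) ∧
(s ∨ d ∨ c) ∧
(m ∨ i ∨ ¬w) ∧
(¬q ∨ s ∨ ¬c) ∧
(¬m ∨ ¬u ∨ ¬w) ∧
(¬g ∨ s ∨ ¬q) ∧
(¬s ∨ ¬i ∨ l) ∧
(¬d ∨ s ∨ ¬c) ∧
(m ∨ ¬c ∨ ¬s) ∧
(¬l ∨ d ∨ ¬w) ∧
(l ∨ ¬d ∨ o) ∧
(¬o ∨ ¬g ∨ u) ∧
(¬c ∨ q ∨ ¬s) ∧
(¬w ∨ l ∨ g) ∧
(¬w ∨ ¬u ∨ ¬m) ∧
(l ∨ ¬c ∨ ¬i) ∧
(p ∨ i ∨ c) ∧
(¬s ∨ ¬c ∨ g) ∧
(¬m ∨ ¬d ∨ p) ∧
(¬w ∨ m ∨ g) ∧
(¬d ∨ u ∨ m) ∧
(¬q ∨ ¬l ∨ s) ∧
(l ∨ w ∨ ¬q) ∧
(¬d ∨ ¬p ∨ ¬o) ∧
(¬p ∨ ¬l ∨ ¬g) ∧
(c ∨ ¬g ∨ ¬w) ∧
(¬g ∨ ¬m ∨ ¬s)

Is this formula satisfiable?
Yes

Yes, the formula is satisfiable.

One satisfying assignment is: p=True, l=True, u=False, d=True, m=True, g=False, s=True, w=False, i=False, c=False, o=False, q=False

Verification: With this assignment, all 60 clauses evaluate to true.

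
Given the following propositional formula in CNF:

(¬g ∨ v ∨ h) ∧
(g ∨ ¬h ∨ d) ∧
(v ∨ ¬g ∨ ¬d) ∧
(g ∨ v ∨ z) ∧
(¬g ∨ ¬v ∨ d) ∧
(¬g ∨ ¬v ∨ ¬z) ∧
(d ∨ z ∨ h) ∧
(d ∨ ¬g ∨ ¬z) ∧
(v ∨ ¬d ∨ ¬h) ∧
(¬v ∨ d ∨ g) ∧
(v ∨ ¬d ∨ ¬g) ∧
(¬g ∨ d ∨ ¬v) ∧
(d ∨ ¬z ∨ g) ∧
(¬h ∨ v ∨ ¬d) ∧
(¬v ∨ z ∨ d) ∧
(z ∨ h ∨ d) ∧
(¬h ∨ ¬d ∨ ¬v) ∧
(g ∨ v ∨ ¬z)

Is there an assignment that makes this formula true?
Yes

Yes, the formula is satisfiable.

One satisfying assignment is: h=False, d=True, z=False, v=True, g=False

Verification: With this assignment, all 18 clauses evaluate to true.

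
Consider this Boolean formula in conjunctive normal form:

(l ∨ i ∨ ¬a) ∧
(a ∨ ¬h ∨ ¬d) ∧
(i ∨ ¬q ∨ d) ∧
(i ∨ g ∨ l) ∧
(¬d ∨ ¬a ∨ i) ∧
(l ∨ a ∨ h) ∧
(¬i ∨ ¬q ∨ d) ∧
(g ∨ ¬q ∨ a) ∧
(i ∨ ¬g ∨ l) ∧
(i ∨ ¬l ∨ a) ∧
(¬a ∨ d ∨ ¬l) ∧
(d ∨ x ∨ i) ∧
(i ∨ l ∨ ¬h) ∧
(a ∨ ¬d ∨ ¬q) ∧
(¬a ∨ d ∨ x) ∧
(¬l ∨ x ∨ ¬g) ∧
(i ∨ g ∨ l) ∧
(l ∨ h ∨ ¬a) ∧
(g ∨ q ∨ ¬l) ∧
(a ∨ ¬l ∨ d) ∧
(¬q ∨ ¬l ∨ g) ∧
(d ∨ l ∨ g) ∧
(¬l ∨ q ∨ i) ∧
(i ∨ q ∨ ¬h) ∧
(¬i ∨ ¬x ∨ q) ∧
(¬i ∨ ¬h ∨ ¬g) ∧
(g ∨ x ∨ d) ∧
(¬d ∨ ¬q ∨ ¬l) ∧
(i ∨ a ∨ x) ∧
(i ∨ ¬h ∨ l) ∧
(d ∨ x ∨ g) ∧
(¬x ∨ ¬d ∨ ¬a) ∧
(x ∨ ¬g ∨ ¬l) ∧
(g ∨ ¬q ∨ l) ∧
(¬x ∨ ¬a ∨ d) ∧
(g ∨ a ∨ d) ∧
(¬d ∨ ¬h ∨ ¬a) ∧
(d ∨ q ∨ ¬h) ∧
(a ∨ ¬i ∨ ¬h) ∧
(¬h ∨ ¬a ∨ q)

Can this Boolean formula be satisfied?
No

No, the formula is not satisfiable.

No assignment of truth values to the variables can make all 40 clauses true simultaneously.

The formula is UNSAT (unsatisfiable).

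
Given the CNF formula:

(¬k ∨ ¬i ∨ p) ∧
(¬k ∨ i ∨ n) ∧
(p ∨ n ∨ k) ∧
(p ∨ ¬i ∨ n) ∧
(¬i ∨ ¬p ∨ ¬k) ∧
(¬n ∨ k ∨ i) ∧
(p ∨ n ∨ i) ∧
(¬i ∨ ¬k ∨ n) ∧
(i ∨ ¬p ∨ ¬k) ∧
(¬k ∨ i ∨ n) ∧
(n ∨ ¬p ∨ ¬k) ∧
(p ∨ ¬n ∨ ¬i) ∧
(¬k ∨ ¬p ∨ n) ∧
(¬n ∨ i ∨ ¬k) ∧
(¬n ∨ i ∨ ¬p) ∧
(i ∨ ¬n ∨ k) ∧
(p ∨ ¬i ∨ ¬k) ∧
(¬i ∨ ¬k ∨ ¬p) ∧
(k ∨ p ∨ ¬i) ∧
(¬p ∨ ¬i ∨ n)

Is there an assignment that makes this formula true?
Yes

Yes, the formula is satisfiable.

One satisfying assignment is: n=False, i=False, k=False, p=True

Verification: With this assignment, all 20 clauses evaluate to true.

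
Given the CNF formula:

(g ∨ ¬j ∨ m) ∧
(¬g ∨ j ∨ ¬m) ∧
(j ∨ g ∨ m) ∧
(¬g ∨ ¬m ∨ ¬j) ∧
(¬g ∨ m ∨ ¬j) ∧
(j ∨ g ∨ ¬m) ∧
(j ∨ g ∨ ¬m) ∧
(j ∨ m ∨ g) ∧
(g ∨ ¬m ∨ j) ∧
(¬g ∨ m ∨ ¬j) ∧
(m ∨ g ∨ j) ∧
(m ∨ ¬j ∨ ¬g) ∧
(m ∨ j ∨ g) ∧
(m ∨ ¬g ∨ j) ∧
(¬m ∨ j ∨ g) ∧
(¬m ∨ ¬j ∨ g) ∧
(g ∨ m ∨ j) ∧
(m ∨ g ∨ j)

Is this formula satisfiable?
No

No, the formula is not satisfiable.

No assignment of truth values to the variables can make all 18 clauses true simultaneously.

The formula is UNSAT (unsatisfiable).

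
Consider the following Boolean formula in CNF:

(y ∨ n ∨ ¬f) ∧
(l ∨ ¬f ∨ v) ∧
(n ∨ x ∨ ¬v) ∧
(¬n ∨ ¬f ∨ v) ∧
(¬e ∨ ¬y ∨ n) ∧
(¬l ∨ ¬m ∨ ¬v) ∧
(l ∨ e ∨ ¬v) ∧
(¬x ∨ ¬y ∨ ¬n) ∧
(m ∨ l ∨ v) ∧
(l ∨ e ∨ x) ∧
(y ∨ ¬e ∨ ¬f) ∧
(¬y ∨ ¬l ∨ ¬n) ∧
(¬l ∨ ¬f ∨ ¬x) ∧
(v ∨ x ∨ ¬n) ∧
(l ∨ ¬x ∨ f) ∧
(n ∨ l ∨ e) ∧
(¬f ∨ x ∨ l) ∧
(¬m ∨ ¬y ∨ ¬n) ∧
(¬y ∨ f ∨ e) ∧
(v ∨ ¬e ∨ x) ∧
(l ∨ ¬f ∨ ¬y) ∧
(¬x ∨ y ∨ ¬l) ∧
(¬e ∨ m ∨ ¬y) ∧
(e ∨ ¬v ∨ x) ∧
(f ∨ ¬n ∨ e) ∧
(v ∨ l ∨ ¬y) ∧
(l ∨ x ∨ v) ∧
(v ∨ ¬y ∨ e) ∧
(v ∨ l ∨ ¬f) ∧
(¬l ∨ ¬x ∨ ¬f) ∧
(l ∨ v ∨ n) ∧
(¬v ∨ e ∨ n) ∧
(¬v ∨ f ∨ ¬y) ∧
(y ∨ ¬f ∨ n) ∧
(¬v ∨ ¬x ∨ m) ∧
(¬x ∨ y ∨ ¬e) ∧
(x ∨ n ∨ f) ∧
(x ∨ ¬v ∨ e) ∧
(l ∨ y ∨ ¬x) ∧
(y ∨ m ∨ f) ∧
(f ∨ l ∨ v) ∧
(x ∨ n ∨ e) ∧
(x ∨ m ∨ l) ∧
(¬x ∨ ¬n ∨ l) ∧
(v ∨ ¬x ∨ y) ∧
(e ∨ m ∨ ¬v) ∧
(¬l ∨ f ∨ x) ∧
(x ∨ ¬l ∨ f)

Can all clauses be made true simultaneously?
Yes

Yes, the formula is satisfiable.

One satisfying assignment is: m=True, x=False, l=False, f=False, n=True, e=True, v=True, y=False

Verification: With this assignment, all 48 clauses evaluate to true.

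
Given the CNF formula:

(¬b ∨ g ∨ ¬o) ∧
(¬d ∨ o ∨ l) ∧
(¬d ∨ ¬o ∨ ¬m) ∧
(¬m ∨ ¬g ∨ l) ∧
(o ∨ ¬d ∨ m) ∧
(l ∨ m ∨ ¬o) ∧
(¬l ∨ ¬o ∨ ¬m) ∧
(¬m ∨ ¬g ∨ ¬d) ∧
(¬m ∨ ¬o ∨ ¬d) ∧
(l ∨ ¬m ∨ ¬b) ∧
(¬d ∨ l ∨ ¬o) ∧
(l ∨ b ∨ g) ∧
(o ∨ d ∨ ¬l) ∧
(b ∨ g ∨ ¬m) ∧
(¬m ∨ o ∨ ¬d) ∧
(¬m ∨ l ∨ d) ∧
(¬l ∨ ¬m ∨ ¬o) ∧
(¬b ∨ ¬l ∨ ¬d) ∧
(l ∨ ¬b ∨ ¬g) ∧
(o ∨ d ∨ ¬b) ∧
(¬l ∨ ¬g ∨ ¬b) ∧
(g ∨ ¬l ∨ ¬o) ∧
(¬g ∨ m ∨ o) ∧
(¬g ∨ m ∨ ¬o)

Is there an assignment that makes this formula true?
No

No, the formula is not satisfiable.

No assignment of truth values to the variables can make all 24 clauses true simultaneously.

The formula is UNSAT (unsatisfiable).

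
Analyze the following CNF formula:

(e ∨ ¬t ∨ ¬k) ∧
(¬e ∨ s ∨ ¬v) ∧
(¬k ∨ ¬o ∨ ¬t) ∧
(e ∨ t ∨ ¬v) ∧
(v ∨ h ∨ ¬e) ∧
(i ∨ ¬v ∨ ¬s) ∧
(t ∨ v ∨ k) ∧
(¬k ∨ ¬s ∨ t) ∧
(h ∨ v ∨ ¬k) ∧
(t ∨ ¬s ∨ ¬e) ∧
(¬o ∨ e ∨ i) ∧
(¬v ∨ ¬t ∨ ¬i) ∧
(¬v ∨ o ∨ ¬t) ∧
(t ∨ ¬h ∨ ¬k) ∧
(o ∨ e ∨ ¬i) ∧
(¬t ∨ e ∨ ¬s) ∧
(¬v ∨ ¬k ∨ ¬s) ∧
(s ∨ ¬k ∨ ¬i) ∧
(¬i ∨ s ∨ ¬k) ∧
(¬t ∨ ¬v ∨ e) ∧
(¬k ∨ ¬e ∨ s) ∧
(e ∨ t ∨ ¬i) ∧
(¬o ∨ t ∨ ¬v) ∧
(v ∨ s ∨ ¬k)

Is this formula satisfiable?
Yes

Yes, the formula is satisfiable.

One satisfying assignment is: t=True, h=False, i=False, e=False, k=False, s=False, v=False, o=False

Verification: With this assignment, all 24 clauses evaluate to true.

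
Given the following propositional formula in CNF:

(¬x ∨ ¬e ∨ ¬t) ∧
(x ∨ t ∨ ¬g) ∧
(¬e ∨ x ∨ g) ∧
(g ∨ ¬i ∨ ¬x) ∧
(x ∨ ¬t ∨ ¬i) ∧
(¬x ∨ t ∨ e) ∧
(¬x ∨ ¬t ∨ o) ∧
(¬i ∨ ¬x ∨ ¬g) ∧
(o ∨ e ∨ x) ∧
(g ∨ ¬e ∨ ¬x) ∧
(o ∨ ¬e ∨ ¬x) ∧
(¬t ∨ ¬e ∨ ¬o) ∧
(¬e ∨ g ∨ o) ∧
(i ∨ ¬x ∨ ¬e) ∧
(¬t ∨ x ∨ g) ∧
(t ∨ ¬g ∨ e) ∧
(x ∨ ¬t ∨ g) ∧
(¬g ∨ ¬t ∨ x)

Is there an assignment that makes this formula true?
Yes

Yes, the formula is satisfiable.

One satisfying assignment is: e=False, o=True, i=True, t=False, x=False, g=False

Verification: With this assignment, all 18 clauses evaluate to true.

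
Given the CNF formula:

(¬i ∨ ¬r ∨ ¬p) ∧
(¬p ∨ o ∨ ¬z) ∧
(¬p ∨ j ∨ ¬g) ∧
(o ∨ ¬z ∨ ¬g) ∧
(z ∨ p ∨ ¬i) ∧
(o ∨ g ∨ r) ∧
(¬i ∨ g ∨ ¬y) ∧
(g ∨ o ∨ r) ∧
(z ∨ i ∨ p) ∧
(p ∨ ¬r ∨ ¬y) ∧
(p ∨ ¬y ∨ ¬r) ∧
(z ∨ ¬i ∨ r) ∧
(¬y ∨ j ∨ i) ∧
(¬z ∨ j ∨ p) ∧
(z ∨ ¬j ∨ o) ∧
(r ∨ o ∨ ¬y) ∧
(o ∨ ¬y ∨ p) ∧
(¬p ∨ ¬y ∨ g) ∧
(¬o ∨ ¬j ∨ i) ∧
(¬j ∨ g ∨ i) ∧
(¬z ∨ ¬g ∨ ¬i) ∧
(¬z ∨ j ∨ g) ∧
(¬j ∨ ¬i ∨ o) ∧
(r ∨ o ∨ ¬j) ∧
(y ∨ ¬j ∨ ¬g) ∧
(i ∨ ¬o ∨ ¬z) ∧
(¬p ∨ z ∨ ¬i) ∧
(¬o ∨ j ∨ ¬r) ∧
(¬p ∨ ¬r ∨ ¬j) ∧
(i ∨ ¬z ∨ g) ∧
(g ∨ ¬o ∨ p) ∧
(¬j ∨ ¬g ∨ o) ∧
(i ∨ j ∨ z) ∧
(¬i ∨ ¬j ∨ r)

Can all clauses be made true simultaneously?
No

No, the formula is not satisfiable.

No assignment of truth values to the variables can make all 34 clauses true simultaneously.

The formula is UNSAT (unsatisfiable).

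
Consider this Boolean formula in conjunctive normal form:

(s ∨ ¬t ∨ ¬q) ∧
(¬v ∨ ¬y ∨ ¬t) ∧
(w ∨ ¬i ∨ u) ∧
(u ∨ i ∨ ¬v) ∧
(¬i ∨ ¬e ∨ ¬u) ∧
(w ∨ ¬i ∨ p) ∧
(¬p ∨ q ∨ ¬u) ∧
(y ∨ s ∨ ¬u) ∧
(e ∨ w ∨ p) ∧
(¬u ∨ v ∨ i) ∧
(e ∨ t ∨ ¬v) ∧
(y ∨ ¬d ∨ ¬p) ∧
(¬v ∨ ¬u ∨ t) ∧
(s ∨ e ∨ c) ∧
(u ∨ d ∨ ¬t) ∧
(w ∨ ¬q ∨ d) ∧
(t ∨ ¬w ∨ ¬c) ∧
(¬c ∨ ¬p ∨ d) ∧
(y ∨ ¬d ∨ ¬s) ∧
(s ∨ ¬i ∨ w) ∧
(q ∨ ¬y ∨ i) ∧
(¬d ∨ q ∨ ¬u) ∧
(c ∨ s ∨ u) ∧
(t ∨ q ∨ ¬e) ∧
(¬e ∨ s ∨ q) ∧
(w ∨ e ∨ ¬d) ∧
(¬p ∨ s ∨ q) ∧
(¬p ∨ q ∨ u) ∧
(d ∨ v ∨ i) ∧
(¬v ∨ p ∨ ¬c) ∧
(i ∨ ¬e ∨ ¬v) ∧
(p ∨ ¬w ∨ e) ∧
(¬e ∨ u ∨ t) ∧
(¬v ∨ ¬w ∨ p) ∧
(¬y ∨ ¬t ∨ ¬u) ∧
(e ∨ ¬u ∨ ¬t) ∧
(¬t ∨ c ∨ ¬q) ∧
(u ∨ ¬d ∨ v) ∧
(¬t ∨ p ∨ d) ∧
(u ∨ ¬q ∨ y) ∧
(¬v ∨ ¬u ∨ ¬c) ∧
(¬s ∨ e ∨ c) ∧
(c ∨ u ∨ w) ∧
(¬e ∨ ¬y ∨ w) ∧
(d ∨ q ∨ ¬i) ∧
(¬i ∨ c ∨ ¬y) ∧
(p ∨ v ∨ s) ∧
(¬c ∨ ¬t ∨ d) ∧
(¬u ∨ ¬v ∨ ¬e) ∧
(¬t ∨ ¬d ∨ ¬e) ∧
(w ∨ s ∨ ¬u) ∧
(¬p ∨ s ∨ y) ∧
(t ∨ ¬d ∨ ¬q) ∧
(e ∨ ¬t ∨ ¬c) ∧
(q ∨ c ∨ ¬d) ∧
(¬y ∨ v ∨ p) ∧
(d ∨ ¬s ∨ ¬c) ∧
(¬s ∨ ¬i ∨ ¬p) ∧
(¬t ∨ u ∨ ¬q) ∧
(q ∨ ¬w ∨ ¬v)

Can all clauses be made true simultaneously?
No

No, the formula is not satisfiable.

No assignment of truth values to the variables can make all 60 clauses true simultaneously.

The formula is UNSAT (unsatisfiable).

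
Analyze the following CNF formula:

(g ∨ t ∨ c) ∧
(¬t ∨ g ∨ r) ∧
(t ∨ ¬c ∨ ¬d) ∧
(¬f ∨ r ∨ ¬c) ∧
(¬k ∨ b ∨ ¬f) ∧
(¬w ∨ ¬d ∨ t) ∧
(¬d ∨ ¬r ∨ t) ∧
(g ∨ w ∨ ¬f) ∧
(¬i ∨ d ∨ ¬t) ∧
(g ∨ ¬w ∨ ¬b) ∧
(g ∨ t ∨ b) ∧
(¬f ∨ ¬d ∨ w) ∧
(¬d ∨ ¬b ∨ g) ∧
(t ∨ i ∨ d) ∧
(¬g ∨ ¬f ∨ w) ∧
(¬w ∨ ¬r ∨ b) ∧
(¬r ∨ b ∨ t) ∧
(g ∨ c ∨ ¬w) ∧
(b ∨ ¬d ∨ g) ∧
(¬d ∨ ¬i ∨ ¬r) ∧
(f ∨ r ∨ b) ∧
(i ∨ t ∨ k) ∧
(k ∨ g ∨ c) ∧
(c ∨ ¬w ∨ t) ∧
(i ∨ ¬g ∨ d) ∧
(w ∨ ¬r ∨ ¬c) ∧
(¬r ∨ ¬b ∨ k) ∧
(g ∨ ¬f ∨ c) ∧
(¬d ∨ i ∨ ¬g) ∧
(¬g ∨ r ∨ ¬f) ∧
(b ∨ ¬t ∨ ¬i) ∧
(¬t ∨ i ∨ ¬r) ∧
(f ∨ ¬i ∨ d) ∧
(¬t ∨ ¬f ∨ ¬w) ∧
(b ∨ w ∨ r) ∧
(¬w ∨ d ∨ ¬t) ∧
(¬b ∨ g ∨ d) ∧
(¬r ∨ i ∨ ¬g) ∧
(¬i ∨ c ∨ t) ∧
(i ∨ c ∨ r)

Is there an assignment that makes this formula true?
Yes

Yes, the formula is satisfiable.

One satisfying assignment is: i=True, b=True, r=False, d=True, g=True, k=False, t=True, c=False, w=False, f=False

Verification: With this assignment, all 40 clauses evaluate to true.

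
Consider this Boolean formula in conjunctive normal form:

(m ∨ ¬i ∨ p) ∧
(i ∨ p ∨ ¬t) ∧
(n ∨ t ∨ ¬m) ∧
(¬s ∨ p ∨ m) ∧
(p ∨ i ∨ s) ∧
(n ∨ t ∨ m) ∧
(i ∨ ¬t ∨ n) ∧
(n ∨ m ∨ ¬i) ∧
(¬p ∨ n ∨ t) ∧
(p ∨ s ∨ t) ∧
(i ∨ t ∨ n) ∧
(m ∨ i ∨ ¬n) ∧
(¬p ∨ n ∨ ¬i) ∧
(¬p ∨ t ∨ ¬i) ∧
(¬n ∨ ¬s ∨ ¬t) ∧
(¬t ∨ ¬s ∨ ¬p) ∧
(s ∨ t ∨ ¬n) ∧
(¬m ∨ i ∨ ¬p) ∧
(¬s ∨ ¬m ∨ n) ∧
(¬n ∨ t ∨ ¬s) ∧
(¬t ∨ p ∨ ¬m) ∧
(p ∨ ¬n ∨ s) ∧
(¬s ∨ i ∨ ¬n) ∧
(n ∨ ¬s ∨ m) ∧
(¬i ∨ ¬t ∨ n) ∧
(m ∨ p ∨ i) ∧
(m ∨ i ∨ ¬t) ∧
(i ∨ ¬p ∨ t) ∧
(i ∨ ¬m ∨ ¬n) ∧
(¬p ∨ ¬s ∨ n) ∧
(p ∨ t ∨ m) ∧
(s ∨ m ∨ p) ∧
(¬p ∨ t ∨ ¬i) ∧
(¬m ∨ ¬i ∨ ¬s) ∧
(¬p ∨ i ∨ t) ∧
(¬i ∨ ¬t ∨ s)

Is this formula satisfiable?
No

No, the formula is not satisfiable.

No assignment of truth values to the variables can make all 36 clauses true simultaneously.

The formula is UNSAT (unsatisfiable).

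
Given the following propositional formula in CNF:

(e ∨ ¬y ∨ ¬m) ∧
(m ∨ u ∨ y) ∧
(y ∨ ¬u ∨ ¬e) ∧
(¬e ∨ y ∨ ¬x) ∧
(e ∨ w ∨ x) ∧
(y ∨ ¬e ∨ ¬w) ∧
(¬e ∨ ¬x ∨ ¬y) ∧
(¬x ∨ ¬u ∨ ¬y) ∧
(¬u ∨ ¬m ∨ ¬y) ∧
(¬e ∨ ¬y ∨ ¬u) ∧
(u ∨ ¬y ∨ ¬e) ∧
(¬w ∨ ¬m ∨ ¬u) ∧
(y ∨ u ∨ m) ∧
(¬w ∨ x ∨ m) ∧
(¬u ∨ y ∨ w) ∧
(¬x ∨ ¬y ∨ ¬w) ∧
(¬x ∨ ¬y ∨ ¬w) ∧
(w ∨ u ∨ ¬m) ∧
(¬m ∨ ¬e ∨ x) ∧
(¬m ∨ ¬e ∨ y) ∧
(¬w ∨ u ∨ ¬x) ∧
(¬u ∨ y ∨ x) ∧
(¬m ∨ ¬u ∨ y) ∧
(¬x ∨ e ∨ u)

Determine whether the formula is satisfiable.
Yes

Yes, the formula is satisfiable.

One satisfying assignment is: m=True, x=False, e=False, u=False, y=False, w=True

Verification: With this assignment, all 24 clauses evaluate to true.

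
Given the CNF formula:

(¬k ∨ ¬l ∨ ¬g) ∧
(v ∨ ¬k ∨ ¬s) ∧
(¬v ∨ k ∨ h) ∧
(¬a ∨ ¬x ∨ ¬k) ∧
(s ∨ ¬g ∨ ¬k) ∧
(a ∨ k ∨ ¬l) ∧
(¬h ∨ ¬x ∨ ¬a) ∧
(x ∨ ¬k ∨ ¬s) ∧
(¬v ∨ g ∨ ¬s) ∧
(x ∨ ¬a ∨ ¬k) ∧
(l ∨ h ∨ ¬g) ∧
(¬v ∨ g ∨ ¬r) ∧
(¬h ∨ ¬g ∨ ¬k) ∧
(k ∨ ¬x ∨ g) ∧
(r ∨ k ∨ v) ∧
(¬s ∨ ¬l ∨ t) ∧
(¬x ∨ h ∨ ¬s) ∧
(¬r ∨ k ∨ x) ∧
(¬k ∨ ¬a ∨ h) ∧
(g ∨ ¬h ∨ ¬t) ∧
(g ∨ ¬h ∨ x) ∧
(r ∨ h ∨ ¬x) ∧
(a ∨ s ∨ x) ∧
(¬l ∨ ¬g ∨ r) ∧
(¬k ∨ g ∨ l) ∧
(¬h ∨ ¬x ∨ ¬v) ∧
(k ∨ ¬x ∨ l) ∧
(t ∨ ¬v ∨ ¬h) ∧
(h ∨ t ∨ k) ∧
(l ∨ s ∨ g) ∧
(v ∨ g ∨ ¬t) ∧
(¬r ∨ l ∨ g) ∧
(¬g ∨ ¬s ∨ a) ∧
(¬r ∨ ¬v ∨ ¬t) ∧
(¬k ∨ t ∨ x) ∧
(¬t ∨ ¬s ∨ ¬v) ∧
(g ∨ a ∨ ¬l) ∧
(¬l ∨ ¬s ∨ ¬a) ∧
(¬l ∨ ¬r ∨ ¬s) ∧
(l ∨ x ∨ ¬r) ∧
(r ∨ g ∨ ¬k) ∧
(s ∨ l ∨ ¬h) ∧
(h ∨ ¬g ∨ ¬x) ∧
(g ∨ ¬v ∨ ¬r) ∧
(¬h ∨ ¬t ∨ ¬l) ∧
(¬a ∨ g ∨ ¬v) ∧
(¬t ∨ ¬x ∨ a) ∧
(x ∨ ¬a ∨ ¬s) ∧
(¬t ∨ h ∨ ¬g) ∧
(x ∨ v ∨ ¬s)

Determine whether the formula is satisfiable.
No

No, the formula is not satisfiable.

No assignment of truth values to the variables can make all 50 clauses true simultaneously.

The formula is UNSAT (unsatisfiable).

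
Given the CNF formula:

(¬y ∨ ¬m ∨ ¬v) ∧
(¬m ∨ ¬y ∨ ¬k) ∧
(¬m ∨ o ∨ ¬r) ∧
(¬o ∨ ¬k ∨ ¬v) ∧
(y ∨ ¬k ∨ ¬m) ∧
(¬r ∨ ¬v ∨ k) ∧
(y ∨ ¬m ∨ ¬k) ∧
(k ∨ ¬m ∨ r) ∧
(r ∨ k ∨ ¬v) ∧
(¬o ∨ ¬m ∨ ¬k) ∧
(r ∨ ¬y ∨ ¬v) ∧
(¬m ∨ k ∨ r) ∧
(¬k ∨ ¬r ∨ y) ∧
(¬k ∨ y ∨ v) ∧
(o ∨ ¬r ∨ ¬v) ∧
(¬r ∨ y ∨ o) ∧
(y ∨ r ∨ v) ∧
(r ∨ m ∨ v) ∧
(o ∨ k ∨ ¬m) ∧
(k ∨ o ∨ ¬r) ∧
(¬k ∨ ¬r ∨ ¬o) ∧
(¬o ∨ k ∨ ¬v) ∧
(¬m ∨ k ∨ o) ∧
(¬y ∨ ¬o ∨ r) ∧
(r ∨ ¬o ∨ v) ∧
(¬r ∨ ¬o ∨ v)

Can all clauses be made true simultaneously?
Yes

Yes, the formula is satisfiable.

One satisfying assignment is: m=False, o=False, v=True, y=False, k=True, r=False

Verification: With this assignment, all 26 clauses evaluate to true.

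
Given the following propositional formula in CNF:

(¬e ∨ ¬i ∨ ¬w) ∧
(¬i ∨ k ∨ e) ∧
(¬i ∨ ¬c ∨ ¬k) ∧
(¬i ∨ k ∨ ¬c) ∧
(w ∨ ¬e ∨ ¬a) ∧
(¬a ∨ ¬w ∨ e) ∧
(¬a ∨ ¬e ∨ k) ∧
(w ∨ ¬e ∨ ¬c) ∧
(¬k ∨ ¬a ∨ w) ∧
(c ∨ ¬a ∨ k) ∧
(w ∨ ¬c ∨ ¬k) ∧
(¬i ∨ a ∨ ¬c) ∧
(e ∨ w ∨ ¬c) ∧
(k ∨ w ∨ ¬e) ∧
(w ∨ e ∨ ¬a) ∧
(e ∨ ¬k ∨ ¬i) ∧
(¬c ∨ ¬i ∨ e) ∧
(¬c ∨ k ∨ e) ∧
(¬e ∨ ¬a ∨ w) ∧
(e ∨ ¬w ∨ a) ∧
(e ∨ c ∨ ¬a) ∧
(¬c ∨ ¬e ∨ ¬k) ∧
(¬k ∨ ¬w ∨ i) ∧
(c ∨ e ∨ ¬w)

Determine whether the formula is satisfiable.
Yes

Yes, the formula is satisfiable.

One satisfying assignment is: e=False, k=False, c=False, w=False, i=False, a=False

Verification: With this assignment, all 24 clauses evaluate to true.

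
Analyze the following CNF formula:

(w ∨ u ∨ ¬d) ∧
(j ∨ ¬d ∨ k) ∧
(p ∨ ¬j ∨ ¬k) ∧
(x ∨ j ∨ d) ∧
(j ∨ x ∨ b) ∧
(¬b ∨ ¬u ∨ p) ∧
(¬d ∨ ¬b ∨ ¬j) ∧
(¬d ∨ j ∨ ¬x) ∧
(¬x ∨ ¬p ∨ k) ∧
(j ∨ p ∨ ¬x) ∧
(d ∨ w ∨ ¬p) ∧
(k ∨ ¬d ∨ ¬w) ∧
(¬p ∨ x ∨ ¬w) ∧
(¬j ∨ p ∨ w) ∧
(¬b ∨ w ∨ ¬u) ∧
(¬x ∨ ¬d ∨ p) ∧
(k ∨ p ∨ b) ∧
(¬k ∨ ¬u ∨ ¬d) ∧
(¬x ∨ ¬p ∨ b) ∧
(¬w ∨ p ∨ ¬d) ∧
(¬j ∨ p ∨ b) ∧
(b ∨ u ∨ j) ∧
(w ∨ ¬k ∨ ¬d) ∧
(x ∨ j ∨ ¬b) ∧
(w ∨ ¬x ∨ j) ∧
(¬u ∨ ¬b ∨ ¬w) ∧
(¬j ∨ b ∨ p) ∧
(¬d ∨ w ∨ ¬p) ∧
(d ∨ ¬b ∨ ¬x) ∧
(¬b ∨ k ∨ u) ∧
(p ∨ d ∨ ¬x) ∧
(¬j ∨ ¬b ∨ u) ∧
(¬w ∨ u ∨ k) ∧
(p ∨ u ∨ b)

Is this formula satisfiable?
No

No, the formula is not satisfiable.

No assignment of truth values to the variables can make all 34 clauses true simultaneously.

The formula is UNSAT (unsatisfiable).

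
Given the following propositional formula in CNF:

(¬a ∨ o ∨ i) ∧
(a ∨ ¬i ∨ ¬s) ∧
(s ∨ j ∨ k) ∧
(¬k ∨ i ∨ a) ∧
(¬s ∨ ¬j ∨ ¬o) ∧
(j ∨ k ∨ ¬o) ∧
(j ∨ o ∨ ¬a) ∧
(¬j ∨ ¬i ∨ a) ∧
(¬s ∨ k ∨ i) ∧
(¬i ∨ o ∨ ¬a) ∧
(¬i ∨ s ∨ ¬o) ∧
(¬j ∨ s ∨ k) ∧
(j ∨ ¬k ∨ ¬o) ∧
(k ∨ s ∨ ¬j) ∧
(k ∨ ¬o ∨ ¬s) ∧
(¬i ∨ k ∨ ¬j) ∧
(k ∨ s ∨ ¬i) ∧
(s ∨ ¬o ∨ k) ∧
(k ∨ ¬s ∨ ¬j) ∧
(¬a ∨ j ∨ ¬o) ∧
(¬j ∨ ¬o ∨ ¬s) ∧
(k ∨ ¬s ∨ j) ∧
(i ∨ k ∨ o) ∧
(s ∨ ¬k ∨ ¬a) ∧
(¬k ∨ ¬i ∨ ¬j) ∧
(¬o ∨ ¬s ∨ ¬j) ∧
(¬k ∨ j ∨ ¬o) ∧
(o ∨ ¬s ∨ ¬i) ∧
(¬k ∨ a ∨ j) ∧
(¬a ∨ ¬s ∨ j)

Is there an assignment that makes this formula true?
No

No, the formula is not satisfiable.

No assignment of truth values to the variables can make all 30 clauses true simultaneously.

The formula is UNSAT (unsatisfiable).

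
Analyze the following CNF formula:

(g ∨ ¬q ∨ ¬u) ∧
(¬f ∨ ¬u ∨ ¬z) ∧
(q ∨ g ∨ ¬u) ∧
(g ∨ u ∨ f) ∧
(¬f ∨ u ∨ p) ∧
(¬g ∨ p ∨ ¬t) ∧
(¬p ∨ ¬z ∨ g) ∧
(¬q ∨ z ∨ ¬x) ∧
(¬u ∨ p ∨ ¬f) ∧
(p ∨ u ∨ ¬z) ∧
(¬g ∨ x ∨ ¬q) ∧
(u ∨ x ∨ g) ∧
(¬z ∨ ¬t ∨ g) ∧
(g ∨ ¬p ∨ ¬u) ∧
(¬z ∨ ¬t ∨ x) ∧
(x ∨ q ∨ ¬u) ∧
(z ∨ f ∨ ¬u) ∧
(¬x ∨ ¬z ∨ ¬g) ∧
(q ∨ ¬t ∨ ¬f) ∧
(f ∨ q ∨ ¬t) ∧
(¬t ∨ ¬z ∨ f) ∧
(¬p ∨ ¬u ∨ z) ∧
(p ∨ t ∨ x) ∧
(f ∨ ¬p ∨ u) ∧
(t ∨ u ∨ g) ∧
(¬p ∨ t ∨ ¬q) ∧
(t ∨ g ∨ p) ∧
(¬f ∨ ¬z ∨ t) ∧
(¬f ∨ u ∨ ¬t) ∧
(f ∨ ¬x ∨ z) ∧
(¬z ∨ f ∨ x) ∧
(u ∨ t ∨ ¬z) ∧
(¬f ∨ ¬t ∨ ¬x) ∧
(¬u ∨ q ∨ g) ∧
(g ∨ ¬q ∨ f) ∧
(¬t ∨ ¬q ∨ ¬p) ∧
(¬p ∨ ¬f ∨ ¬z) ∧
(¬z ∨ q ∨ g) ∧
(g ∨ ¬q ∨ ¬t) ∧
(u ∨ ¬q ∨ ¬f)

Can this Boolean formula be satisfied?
Yes

Yes, the formula is satisfiable.

One satisfying assignment is: t=False, x=False, p=True, u=False, q=False, f=True, g=True, z=False

Verification: With this assignment, all 40 clauses evaluate to true.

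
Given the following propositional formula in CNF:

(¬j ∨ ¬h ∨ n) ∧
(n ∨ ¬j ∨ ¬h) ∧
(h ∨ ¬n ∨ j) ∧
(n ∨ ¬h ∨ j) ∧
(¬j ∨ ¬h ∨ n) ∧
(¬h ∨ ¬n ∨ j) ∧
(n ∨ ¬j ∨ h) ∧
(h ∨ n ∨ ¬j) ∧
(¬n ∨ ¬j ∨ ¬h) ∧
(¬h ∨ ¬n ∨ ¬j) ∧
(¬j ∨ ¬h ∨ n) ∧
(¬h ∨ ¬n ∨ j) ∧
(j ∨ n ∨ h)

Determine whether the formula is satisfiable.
Yes

Yes, the formula is satisfiable.

One satisfying assignment is: n=True, j=True, h=False

Verification: With this assignment, all 13 clauses evaluate to true.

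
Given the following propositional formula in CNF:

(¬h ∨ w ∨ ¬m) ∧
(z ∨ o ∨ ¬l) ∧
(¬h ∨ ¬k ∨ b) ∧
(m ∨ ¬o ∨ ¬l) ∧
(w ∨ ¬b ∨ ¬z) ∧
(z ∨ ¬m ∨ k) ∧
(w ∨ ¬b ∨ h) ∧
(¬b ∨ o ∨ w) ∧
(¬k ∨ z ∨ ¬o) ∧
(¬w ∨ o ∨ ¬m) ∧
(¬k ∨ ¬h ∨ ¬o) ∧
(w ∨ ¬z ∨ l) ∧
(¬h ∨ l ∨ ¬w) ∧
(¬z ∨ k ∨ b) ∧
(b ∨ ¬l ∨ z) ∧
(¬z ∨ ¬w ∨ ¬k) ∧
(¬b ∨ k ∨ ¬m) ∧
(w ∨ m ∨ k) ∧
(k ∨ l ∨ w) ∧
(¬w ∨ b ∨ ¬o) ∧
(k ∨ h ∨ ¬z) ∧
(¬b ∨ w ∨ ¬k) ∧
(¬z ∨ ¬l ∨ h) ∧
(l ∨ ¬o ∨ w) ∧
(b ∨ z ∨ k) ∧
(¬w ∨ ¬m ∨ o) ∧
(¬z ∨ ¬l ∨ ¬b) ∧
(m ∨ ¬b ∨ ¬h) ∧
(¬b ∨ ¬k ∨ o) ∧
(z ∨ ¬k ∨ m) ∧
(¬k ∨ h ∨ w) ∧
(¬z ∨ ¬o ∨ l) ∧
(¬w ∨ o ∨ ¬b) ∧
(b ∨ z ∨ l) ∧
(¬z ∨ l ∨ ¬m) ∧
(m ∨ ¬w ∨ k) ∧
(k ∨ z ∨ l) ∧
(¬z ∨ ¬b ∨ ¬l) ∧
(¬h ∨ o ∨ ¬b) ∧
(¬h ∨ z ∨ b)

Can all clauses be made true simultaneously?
No

No, the formula is not satisfiable.

No assignment of truth values to the variables can make all 40 clauses true simultaneously.

The formula is UNSAT (unsatisfiable).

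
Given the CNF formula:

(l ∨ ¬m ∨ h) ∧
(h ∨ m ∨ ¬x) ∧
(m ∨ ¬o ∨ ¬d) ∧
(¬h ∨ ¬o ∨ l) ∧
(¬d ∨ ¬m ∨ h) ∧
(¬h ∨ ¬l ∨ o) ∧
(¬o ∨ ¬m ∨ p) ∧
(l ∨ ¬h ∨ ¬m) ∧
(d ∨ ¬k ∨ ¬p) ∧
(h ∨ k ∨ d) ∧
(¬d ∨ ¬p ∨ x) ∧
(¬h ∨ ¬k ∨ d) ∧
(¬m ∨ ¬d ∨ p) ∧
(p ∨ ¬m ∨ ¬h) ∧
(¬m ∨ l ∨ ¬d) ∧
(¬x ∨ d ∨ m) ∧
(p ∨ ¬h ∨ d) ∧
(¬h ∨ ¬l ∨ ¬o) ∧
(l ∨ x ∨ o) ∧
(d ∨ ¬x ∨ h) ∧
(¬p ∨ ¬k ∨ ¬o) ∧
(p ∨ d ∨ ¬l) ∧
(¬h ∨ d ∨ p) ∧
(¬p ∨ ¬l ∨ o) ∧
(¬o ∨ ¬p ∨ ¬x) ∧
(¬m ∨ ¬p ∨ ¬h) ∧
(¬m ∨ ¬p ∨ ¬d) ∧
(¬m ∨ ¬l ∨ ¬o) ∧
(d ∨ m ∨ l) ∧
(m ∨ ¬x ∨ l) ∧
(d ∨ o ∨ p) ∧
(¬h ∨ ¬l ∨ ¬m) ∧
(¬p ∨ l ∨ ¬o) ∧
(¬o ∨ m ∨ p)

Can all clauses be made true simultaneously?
Yes

Yes, the formula is satisfiable.

One satisfying assignment is: d=True, p=False, x=False, k=False, h=False, o=False, m=False, l=True

Verification: With this assignment, all 34 clauses evaluate to true.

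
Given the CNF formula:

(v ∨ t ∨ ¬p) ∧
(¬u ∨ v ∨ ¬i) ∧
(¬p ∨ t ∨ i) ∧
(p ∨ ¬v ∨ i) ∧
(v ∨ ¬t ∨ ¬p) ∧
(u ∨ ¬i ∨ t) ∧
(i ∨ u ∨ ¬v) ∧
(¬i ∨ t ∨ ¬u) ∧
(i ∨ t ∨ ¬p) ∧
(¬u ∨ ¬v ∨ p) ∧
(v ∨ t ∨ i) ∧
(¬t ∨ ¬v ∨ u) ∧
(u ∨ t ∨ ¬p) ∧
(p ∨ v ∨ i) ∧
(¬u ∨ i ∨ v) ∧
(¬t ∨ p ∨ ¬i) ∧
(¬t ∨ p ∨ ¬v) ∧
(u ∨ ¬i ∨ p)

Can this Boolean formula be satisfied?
Yes

Yes, the formula is satisfiable.

One satisfying assignment is: p=True, t=True, u=True, v=True, i=True

Verification: With this assignment, all 18 clauses evaluate to true.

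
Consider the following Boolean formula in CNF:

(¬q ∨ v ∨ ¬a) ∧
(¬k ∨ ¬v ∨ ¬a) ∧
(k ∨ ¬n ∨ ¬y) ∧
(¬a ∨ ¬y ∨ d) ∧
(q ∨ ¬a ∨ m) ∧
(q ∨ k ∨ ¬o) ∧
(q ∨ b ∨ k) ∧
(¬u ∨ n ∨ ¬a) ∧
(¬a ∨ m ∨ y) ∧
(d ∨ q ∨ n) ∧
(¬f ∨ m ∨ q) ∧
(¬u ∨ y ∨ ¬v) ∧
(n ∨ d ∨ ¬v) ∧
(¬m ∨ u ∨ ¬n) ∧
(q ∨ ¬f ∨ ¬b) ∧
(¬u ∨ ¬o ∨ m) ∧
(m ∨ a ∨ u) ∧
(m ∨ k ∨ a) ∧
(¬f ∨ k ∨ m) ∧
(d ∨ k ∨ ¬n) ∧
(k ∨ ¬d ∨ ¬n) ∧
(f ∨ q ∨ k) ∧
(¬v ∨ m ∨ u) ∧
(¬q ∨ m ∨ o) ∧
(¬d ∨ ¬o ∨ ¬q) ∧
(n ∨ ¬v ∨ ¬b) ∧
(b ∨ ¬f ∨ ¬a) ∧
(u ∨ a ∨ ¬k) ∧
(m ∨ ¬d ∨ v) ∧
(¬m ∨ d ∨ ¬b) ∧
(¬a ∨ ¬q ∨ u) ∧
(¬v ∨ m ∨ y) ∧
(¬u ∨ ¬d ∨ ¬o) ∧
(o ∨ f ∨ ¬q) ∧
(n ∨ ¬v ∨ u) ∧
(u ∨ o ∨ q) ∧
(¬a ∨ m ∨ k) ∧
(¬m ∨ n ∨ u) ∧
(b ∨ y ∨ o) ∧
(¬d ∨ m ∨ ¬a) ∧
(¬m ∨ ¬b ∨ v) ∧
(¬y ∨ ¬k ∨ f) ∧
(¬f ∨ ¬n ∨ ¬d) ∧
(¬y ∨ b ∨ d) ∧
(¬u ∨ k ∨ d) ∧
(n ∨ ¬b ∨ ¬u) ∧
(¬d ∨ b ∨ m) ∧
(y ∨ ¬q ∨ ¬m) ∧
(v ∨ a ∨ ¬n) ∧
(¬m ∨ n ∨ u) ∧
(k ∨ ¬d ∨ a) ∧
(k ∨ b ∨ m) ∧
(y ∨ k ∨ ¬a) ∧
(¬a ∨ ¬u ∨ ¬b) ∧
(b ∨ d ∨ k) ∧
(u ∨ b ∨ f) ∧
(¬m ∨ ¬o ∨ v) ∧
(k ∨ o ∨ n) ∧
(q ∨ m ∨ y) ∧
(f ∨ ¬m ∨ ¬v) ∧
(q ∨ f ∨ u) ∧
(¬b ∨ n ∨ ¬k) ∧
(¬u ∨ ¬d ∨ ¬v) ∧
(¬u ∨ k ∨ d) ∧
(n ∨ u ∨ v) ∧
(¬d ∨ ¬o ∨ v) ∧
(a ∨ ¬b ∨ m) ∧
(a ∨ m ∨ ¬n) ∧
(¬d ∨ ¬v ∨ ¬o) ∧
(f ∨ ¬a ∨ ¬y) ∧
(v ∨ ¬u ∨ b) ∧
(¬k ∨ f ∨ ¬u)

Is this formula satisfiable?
No

No, the formula is not satisfiable.

No assignment of truth values to the variables can make all 72 clauses true simultaneously.

The formula is UNSAT (unsatisfiable).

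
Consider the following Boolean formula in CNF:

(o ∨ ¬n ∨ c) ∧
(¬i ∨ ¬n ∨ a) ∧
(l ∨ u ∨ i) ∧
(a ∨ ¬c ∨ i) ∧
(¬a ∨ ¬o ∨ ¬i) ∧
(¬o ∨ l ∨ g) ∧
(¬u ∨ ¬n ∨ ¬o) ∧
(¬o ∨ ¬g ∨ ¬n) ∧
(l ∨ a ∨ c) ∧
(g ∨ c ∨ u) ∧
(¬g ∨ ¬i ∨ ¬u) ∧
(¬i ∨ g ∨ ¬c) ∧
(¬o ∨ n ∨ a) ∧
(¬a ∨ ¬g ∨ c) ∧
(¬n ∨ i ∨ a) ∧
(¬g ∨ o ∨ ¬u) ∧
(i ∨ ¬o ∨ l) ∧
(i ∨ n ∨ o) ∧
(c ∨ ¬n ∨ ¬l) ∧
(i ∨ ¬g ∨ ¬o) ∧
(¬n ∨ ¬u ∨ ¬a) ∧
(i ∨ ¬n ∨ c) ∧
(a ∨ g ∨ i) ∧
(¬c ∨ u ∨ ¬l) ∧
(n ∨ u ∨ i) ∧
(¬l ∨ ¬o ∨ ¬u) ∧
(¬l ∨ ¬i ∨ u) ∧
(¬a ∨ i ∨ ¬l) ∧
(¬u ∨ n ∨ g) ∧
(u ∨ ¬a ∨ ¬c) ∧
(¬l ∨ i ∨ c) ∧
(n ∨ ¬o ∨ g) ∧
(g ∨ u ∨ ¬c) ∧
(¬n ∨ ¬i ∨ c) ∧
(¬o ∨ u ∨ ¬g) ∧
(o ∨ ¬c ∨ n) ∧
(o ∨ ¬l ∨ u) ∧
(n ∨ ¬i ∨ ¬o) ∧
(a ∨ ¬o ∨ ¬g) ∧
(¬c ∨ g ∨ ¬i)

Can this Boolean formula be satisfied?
No

No, the formula is not satisfiable.

No assignment of truth values to the variables can make all 40 clauses true simultaneously.

The formula is UNSAT (unsatisfiable).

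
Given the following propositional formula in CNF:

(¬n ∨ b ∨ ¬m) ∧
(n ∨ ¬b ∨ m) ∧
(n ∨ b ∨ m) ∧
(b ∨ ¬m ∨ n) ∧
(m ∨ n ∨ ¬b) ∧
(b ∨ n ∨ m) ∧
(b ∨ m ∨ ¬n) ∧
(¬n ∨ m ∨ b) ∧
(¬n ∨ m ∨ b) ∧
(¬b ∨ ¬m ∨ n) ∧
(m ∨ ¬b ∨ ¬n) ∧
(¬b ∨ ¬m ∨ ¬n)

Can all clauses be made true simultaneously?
No

No, the formula is not satisfiable.

No assignment of truth values to the variables can make all 12 clauses true simultaneously.

The formula is UNSAT (unsatisfiable).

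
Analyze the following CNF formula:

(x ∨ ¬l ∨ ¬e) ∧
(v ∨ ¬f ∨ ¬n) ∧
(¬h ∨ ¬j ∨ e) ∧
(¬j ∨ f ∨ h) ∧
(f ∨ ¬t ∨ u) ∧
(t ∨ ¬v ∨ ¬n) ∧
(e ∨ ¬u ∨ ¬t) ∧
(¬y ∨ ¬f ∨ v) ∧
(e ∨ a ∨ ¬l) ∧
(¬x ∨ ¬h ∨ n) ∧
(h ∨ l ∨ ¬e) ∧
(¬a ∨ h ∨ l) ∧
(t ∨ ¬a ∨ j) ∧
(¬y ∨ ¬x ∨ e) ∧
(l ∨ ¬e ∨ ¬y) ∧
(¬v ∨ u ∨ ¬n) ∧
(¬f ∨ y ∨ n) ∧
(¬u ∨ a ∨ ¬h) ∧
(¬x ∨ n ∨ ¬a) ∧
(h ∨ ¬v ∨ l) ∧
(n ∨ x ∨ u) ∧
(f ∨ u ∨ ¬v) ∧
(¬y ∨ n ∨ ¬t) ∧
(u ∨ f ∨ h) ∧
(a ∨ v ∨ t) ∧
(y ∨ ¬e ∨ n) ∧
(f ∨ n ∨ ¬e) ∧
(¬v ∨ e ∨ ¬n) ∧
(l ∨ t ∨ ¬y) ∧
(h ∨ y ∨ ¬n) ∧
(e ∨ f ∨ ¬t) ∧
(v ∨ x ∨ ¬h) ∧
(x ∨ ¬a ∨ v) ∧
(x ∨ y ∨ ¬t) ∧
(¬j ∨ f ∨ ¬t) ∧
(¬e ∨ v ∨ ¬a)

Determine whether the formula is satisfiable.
Yes

Yes, the formula is satisfiable.

One satisfying assignment is: y=True, n=False, f=True, h=False, v=True, t=False, j=False, u=True, l=True, e=True, a=False, x=True

Verification: With this assignment, all 36 clauses evaluate to true.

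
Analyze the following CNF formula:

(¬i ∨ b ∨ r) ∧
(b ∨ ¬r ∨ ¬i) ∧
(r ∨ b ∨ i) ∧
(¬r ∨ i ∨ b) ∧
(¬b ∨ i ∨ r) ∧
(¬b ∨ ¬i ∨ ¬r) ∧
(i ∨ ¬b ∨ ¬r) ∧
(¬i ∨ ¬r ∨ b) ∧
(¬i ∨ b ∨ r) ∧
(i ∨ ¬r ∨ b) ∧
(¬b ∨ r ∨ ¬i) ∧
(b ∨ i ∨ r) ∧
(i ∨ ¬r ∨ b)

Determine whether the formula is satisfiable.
No

No, the formula is not satisfiable.

No assignment of truth values to the variables can make all 13 clauses true simultaneously.

The formula is UNSAT (unsatisfiable).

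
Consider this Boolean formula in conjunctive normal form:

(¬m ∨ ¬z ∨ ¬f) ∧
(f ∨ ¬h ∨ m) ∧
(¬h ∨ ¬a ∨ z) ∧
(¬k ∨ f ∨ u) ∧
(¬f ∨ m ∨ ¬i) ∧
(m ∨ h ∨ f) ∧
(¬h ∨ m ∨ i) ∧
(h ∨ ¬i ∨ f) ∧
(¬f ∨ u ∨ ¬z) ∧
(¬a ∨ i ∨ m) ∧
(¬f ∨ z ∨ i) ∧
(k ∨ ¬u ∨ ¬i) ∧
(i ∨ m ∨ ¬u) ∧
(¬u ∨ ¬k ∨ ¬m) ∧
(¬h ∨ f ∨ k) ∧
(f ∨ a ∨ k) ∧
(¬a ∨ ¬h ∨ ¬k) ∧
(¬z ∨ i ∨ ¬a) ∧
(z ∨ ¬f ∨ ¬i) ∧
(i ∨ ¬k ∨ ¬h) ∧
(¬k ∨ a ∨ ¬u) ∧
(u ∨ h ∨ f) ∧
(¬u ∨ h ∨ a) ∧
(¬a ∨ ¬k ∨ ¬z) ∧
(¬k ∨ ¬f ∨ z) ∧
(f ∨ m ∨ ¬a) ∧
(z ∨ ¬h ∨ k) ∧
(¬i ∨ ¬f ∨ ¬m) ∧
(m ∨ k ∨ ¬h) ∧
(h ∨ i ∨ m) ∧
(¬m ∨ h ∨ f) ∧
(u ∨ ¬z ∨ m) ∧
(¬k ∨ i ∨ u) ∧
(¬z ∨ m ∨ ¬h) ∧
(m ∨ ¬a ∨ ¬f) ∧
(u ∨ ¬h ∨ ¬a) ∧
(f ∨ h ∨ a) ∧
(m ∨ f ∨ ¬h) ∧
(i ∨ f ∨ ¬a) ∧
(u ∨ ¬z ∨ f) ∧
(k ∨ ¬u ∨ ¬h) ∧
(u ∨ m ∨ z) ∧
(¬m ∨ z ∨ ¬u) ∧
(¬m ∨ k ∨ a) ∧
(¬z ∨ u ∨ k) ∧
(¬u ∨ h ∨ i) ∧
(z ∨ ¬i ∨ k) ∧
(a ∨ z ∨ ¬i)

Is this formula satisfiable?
No

No, the formula is not satisfiable.

No assignment of truth values to the variables can make all 48 clauses true simultaneously.

The formula is UNSAT (unsatisfiable).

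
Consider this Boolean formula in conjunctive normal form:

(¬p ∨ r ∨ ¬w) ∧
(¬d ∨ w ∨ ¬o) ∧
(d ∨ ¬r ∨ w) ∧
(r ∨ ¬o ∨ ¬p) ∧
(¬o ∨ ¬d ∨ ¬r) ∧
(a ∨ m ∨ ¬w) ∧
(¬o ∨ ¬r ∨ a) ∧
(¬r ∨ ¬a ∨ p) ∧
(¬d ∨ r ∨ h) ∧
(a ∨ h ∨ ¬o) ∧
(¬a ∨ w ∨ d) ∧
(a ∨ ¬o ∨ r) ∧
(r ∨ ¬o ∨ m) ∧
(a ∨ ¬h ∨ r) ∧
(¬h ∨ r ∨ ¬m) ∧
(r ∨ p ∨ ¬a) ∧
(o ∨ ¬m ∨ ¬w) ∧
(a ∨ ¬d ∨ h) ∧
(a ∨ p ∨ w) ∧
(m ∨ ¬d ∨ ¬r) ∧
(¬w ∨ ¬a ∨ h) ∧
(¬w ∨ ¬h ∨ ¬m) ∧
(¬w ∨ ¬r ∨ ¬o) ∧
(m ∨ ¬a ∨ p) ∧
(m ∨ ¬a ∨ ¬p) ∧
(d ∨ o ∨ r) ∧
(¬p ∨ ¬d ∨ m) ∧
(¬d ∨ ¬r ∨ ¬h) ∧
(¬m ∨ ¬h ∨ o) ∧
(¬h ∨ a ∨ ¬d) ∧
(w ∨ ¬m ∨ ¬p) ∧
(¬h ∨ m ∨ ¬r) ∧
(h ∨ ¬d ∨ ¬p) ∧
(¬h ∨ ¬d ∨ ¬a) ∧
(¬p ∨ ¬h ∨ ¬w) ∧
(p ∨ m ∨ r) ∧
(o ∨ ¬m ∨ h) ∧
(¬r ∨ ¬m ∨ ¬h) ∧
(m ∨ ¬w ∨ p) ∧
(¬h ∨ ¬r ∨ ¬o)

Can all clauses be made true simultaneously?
No

No, the formula is not satisfiable.

No assignment of truth values to the variables can make all 40 clauses true simultaneously.

The formula is UNSAT (unsatisfiable).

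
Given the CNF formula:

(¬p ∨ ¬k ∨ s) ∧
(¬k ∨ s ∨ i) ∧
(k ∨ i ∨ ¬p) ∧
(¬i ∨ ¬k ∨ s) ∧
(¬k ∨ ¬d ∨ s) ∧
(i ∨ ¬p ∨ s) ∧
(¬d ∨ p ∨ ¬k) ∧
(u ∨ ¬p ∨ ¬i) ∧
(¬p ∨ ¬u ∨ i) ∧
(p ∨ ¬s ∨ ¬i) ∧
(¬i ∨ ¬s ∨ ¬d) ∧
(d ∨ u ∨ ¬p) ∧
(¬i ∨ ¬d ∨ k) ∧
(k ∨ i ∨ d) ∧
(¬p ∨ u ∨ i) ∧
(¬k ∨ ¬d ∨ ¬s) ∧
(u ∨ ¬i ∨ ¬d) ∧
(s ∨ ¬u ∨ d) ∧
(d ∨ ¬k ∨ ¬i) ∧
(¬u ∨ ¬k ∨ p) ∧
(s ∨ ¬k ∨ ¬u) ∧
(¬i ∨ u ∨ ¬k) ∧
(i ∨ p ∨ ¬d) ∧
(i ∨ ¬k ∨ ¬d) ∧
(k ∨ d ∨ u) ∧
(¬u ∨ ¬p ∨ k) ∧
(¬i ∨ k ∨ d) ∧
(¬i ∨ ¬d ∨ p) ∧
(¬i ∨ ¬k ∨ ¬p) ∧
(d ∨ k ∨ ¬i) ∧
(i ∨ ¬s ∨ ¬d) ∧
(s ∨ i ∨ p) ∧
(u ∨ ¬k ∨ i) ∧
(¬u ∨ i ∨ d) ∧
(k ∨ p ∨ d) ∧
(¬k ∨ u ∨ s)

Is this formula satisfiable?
No

No, the formula is not satisfiable.

No assignment of truth values to the variables can make all 36 clauses true simultaneously.

The formula is UNSAT (unsatisfiable).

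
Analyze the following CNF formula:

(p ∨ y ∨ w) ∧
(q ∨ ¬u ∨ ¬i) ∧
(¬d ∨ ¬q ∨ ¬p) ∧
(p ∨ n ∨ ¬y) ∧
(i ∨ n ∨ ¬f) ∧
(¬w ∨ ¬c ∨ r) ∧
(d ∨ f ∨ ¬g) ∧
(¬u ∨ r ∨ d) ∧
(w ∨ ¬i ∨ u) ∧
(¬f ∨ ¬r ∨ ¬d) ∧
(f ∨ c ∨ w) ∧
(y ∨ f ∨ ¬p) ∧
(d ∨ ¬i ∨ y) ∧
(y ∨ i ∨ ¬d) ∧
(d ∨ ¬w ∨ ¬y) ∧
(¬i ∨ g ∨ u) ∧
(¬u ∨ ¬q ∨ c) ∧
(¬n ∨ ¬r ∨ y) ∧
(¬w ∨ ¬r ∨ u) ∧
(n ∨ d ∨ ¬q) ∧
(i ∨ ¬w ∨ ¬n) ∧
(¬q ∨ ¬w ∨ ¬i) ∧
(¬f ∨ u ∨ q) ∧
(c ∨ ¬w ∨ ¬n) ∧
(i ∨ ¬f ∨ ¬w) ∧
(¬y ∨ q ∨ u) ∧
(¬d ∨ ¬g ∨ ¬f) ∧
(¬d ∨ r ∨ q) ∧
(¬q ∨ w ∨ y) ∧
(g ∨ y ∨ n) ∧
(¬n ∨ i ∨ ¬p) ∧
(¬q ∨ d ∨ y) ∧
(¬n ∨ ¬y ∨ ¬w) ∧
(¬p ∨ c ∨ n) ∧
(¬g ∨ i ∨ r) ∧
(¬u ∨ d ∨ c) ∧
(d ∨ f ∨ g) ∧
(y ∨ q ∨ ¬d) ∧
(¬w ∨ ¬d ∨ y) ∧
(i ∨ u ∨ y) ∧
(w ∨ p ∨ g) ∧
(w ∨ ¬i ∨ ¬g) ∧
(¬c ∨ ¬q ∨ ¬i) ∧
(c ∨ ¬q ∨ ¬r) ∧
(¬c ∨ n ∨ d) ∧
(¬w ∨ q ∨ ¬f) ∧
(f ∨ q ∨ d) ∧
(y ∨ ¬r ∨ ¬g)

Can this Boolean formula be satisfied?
Yes

Yes, the formula is satisfiable.

One satisfying assignment is: i=False, u=True, g=False, n=False, w=True, r=True, y=True, p=True, f=False, q=False, d=True, c=True

Verification: With this assignment, all 48 clauses evaluate to true.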